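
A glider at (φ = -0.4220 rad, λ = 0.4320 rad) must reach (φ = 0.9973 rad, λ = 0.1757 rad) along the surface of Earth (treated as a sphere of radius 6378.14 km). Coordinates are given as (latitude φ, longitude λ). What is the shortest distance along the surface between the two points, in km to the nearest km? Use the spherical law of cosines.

9157 km

Let φ₁ = -0.4220 rad, φ₂ = 0.9973 rad, and Δλ = -0.2563 rad.
cos c = sin φ₁ sin φ₂ + cos φ₁ cos φ₂ cos Δλ = (-0.4096)(0.8400) + (0.9123)(0.5426)(0.9673) = 0.13475,
so c = arccos(0.13475) = 1.43564 rad.
Distance = R·c = 6378.14 × 1.4356 ≈ 9157 km.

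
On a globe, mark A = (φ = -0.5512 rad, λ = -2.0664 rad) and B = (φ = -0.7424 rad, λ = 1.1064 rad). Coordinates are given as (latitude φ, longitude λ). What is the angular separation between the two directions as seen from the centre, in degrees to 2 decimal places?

With latitudes φ₁ = -31.581°, φ₂ = -42.536° and longitude difference Δλ = -178.212°:
cos c = sin φ₁ sin φ₂ + cos φ₁ cos φ₂ cos Δλ = (-0.5237)(-0.6761) + (0.8519)(0.7368)(-0.9995) = -0.27335,
so c = arccos(-0.27335) = 1.84767 rad.
So the angular separation is 105.86°.

105.86°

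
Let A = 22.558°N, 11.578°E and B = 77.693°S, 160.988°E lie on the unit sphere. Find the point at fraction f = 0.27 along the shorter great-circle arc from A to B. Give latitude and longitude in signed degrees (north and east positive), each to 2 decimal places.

-10.40°, 15.71°

The central angle between A and B is δ = 2.1463 rad.
With f = 0.27, the slerp weights are sin((1−f)δ)/sin δ = 1.1920 and sin(fδ)/sin δ = 0.6527.
Weighted sum of the unit vectors: (1.1920)·(0.9047,0.1853,0.3836) + (0.6527)·(-0.2015,0.0694,-0.9770) = (0.9469, 0.2663, -0.1805).
Converting back: φ = atan2(z, √(x²+y²)) = -10.40°, λ = atan2(y, x) = 15.71°.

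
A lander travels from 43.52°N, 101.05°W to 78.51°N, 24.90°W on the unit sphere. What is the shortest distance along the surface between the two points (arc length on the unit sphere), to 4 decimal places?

0.7822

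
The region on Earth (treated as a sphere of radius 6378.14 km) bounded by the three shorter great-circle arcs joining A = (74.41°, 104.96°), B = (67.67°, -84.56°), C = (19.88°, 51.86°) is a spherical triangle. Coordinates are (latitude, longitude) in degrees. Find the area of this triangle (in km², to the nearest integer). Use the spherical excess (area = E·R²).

14875670 km²

Side lengths (central angles): a = 1.5150, b = 1.0710, c = 0.6595 rad; semiperimeter s = 1.6228.
By l'Huilier's theorem, tan(E/4) = √[tan(s/2) tan((s−a)/2) tan((s−b)/2) tan((s−c)/2)], giving spherical excess E = 0.3657 rad.
Area = E·R² = 0.3657 × (6378.14)² ≈ 14875670 km².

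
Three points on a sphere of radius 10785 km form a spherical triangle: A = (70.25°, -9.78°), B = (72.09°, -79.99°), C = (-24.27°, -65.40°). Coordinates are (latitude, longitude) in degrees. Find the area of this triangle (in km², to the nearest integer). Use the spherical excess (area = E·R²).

49960926 km²

Side lengths (central angles): a = 1.6909, b = 1.7853, c = 0.3743 rad; semiperimeter s = 1.9253.
By l'Huilier's theorem, tan(E/4) = √[tan(s/2) tan((s−a)/2) tan((s−b)/2) tan((s−c)/2)], giving spherical excess E = 0.4295 rad.
Area = E·R² = 0.4295 × (10785)² ≈ 49960926 km².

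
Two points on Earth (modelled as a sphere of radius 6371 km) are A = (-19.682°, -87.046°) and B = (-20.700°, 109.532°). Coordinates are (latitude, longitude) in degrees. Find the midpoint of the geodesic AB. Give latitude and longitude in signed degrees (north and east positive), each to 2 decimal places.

-68.59°, -167.47°

Central angle δ = 2.3820 rad. Interpolating on the sphere with fraction f = 0.5:
P = [sin((1−f)δ)·A + sin(fδ)·B] / sin δ = 1.3487·A + 1.3487·B in Cartesian coordinates,
giving P = (-0.3564, -0.0792, -0.9310), i.e. latitude -68.59°, longitude -167.47°.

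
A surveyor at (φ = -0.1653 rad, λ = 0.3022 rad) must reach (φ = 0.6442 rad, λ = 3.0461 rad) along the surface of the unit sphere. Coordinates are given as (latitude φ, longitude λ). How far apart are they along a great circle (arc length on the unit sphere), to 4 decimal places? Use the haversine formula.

2.5427

Let φ₁ = -0.1653 rad, φ₂ = 0.6442 rad, and Δλ = 2.7439 rad.
Haversine: a = sin²(Δφ/2) + cos φ₁ cos φ₂ sin²(Δλ/2) = 0.1551 + (0.9864)(0.7996)(0.9610) = 0.91298.
Central angle c = 2·arcsin(√a) = 2.54268 rad.
On the unit sphere the arc length equals the central angle: 2.5427.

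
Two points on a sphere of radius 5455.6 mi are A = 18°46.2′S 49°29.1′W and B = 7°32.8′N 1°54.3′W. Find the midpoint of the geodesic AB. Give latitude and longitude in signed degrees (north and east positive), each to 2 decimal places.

-6.13°, -25.11°

Central angle δ = 0.9386 rad. Interpolating on the sphere with fraction f = 0.5:
P = [sin((1−f)δ)·A + sin(fδ)·B] / sin δ = 0.5606·A + 0.5606·B in Cartesian coordinates,
giving P = (0.9003, -0.4220, -0.1068), i.e. latitude -6.13°, longitude -25.11°.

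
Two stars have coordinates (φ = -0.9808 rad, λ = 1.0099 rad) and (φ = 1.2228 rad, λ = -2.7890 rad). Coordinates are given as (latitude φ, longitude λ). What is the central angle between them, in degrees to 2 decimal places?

158.64°

Let φ₁ = -0.9808 rad, φ₂ = 1.2228 rad, and Δλ = 2.4843 rad.
cos c = sin φ₁ sin φ₂ + cos φ₁ cos φ₂ cos Δλ = (-0.8309)(0.9401) + (0.5564)(0.3410)(-0.7916) = -0.93133,
so c = arccos(-0.93133) = 2.76884 rad.
So the angular separation is 158.64°.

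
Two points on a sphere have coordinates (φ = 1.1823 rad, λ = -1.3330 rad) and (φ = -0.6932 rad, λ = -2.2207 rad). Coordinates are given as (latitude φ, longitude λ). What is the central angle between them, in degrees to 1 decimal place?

In radians: φ₁ = 1.1823, φ₂ = -0.6932, Δλ = -50.861° = -0.8877 rad.
Haversine: a = sin²(Δφ/2) + cos φ₁ cos φ₂ sin²(Δλ/2) = 0.6500 + (0.3788)(0.7692)(0.1844) = 0.70373.
Central angle c = 2·arcsin(√a) = 1.99048 rad.
So the angular separation is 114.0°.

114.0°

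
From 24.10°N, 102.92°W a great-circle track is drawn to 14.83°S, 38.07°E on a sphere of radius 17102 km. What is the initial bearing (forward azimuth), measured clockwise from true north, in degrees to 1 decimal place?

Δλ = 140.990° = 2.4607 rad.
y = sin Δλ · cos φ₂ = (0.6295)(0.9667) = 0.6085
x = cos φ₁ sin φ₂ − sin φ₁ cos φ₂ cos Δλ = (0.9128)(-0.2560) − (0.4083)(0.9667)(-0.7770) = 0.0731
θ = atan2(y, x) = 83.15°, so the bearing is 83.2°.

83.2°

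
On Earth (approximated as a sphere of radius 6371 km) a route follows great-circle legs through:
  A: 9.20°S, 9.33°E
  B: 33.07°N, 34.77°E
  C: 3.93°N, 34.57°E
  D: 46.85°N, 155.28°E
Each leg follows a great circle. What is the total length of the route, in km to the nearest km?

20596 km

Leg A→B: central angle 0.8503 rad, distance 5417.1 km.
Leg B→C: central angle 0.5086 rad, distance 3240.3 km.
Leg C→D: central angle 1.8739 rad, distance 11938.4 km.
Total: 5417.1 + 3240.3 + 11938.4 ≈ 20596 km.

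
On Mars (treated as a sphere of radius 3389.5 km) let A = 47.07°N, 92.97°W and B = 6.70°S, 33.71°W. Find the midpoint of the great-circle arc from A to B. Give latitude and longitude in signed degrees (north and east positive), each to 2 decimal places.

22.81°, -57.29°

The central angle between A and B is δ = 1.3074 rad.
With f = 0.5, the slerp weights are sin((1−f)δ)/sin δ = 0.6299 and sin(fδ)/sin δ = 0.6299.
Weighted sum of the unit vectors: (0.6299)·(-0.0353,-0.6802,0.7322) + (0.6299)·(0.8262,-0.5512,-0.1167) = (0.4981, -0.7756, 0.3877).
Converting back: φ = atan2(z, √(x²+y²)) = 22.81°, λ = atan2(y, x) = -57.29°.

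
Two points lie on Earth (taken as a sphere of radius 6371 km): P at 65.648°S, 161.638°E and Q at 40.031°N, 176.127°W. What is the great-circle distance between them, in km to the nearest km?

In radians: φ₁ = -1.1458, φ₂ = 0.6987, Δλ = 22.235° = 0.3881 rad.
cos c = sin φ₁ sin φ₂ + cos φ₁ cos φ₂ cos Δλ = (-0.9110)(0.6432) + (0.4123)(0.7657)(0.9256) = -0.29373,
so c = arccos(-0.29373) = 1.86892 rad.
Distance = R·c = 6371 × 1.8689 ≈ 11907 km.

11907 km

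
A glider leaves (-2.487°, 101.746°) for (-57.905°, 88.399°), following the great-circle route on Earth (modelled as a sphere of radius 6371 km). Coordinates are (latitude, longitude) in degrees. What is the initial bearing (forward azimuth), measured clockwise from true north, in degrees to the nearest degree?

With φ₁ = -0.0434, φ₂ = -1.0106, Δλ = -0.2329 rad, the forward-azimuth formula gives
θ = atan2( sin Δλ cos φ₂ , cos φ₁ sin φ₂ − sin φ₁ cos φ₂ cos Δλ ) = atan2(-0.1227, -0.8239) = -171.53°.
Adding 360° brings this into [0°, 360°): 188°.

188°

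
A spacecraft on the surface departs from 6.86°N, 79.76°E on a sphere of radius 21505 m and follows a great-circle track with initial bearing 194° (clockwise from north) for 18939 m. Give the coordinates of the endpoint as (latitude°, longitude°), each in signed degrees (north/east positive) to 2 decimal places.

Angular distance δ = d/R = 18939/21505 = 0.88068 rad; initial bearing θ = 3.3859 rad.
sin φ₂ = sin φ₁ cos δ + cos φ₁ sin δ cos θ = (0.1194)(0.6366) + (0.9928)(0.7712)(-0.9703) = -0.6669, so φ₂ = -41.83°.
Δλ = atan2(sin θ sin δ cos φ₁, cos δ − sin φ₁ sin φ₂) = atan2(-0.1852, 0.7163) = -14.499°.
λ₂ = 79.760° − 14.499° = 65.26°.

-41.83°, 65.26°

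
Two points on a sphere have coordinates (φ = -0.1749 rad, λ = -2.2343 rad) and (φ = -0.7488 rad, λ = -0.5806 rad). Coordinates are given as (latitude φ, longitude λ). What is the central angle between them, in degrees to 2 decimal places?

Let φ₁ = -0.1749 rad, φ₂ = -0.7488 rad, and Δλ = 1.6537 rad.
Haversine: a = sin²(Δφ/2) + cos φ₁ cos φ₂ sin²(Δλ/2) = 0.0801 + (0.9847)(0.7325)(0.5414) = 0.47064.
Central angle c = 2·arcsin(√a) = 1.51204 rad.
So the angular separation is 86.63°.

86.63°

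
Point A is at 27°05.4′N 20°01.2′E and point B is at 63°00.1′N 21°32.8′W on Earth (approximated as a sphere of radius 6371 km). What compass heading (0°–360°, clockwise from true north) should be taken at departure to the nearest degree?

335°

Δλ = -41.567° = -0.7255 rad.
y = sin Δλ · cos φ₂ = (-0.6635)(0.4540) = -0.3012
x = cos φ₁ sin φ₂ − sin φ₁ cos φ₂ cos Δλ = (0.8903)(0.8910) − (0.4554)(0.4540)(0.7482) = 0.6386
θ = atan2(y, x) = -25.25°; adding 360° gives 335°.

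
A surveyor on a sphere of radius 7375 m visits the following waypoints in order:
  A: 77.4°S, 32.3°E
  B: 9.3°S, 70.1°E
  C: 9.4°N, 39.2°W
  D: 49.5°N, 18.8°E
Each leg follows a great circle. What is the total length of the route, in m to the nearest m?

Leg A→B: central angle 1.2368 rad, distance 9121.5 m.
Leg B→C: central angle 1.9264 rad, distance 14207.4 m.
Leg C→D: central angle 1.0886 rad, distance 8028.4 m.
Total: 9121.5 + 14207.4 + 8028.4 ≈ 31357 m.

31357 m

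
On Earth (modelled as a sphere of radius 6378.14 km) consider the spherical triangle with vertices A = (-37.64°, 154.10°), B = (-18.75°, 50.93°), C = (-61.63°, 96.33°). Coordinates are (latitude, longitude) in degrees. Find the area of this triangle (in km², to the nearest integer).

Side lengths (central angles): a = 0.9288, b = 0.7407, c = 1.5453 rad; semiperimeter s = 1.6074.
By l'Huilier's theorem, tan(E/4) = √[tan(s/2) tan((s−a)/2) tan((s−b)/2) tan((s−c)/2)], giving spherical excess E = 0.2896 rad.
Area = E·R² = 0.2896 × (6378.14)² ≈ 11781215 km².

11781215 km²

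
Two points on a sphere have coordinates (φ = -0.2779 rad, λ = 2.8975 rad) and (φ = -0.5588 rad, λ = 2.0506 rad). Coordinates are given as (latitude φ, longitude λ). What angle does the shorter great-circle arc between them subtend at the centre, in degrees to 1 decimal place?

46.7°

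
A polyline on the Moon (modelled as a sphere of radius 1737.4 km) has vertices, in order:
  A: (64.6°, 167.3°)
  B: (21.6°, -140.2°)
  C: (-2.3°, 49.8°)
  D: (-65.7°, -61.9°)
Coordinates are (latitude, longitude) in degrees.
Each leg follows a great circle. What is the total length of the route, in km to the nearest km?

9397 km

Leg A→B: central angle 0.9578 rad, distance 1664.1 km.
Leg B→C: central angle 2.7644 rad, distance 4802.8 km.
Leg C→D: central angle 1.6865 rad, distance 2930.1 km.
Total: 1664.1 + 4802.8 + 2930.1 ≈ 9397 km.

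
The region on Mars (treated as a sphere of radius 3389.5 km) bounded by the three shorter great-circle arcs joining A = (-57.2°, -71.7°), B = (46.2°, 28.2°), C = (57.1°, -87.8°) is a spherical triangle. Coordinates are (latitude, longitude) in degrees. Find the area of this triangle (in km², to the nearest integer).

24870520 km²

Side lengths (central angles): a = 1.1139, b = 2.0076, c = 2.3066 rad; semiperimeter s = 2.7140.
By l'Huilier's theorem, tan(E/4) = √[tan(s/2) tan((s−a)/2) tan((s−b)/2) tan((s−c)/2)], giving spherical excess E = 2.1648 rad.
Area = E·R² = 2.1648 × (3389.5)² ≈ 24870520 km².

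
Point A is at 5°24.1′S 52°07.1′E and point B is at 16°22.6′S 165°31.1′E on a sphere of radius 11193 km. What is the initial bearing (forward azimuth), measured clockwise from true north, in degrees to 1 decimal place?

109.8°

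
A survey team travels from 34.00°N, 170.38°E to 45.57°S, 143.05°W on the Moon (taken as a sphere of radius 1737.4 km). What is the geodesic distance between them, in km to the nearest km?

2730 km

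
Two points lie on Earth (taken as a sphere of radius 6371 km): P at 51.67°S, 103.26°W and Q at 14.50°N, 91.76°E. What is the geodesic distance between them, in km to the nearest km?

In radians: φ₁ = -0.9018, φ₂ = 0.2531, Δλ = -164.980° = -2.8794 rad.
cos c = sin φ₁ sin φ₂ + cos φ₁ cos φ₂ cos Δλ = (-0.7845)(0.2504) + (0.6202)(0.9681)(-0.9658) = -0.77633,
so c = arccos(-0.77633) = 2.45962 rad.
Distance = R·c = 6371 × 2.4596 ≈ 15670 km.

15670 km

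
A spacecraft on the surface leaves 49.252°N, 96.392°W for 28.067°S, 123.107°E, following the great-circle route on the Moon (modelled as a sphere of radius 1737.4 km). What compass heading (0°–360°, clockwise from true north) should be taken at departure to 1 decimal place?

290.4°

Δλ = -140.501° = -2.4522 rad.
y = sin Δλ · cos φ₂ = (-0.6361)(0.8824) = -0.5613
x = cos φ₁ sin φ₂ − sin φ₁ cos φ₂ cos Δλ = (0.6527)(-0.4705) − (0.7576)(0.8824)(-0.7716) = 0.2087
θ = atan2(y, x) = -69.60°; adding 360° gives 290.4°.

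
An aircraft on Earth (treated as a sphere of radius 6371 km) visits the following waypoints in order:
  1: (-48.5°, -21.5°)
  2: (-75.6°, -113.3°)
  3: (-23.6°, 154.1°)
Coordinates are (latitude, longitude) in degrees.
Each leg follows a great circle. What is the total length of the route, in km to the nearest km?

12426 km

Leg 1→2: central angle 0.7666 rad, distance 4884.2 km.
Leg 2→3: central angle 1.1838 rad, distance 7541.8 km.
Total: 4884.2 + 7541.8 ≈ 12426 km.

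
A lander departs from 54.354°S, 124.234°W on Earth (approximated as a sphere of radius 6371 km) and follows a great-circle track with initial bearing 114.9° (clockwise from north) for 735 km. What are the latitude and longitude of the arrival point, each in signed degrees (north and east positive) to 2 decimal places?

Angular distance δ = d/R = 735/6371 = 0.11537 rad; initial bearing θ = 2.0054 rad.
sin φ₂ = sin φ₁ cos δ + cos φ₁ sin δ cos θ = (-0.8126)(0.9934) + (0.5828)(0.1151)(-0.4210) = -0.8355, so φ₂ = -56.67°.
Δλ = atan2(sin θ sin δ cos φ₁, cos δ − sin φ₁ sin φ₂) = atan2(0.0608, 0.3144) = 10.953°.
λ₂ = -124.234° + 10.953° = -113.28°.

-56.67°, -113.28°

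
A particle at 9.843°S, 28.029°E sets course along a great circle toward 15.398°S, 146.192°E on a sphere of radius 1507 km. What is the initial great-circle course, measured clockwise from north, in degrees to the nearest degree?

112°

Δλ = 118.163° = 2.0623 rad.
y = sin Δλ · cos φ₂ = (0.8816)(0.9641) = 0.8500
x = cos φ₁ sin φ₂ − sin φ₁ cos φ₂ cos Δλ = (0.9853)(-0.2655) − (-0.1709)(0.9641)(-0.4720) = -0.3394
θ = atan2(y, x) = 111.77°, so the bearing is 112°.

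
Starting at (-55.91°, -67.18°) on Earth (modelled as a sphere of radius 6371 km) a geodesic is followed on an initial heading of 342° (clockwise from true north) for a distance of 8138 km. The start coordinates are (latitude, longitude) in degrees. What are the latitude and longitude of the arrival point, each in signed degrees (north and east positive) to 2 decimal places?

Angular distance δ = d/R = 8138/6371 = 1.27735 rad; initial bearing θ = 5.9690 rad.
sin φ₂ = sin φ₁ cos δ + cos φ₁ sin δ cos θ = (-0.8282)(0.2893) + (0.5605)(0.9573)(0.9511) = 0.2707, so φ₂ = 15.71°.
Δλ = atan2(sin θ sin δ cos φ₁, cos δ − sin φ₁ sin φ₂) = atan2(-0.1658, 0.5135) = -17.896°.
λ₂ = -67.180° − 17.896° = -85.08°.

15.71°, -85.08°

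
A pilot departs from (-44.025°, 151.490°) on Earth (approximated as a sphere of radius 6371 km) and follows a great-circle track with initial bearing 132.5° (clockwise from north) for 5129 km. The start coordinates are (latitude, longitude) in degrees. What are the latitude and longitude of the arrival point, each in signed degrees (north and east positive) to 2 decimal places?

Angular distance δ = d/R = 5129/6371 = 0.80505 rad; initial bearing θ = 2.3126 rad.
sin φ₂ = sin φ₁ cos δ + cos φ₁ sin δ cos θ = (-0.6950)(0.6931) + (0.7190)(0.7209)(-0.6756) = -0.8318, so φ₂ = -56.29°.
Δλ = atan2(sin θ sin δ cos φ₁, cos δ − sin φ₁ sin φ₂) = atan2(0.3822, 0.1150) = 73.257°.
λ₂ = 151.490° + 73.257° = 224.75° → -135.25° after wrapping to (−180°, 180°].

-56.29°, -135.25°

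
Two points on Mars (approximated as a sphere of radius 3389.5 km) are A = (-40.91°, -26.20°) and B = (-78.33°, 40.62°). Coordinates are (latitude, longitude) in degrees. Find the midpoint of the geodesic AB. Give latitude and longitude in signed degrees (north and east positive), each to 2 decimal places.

The central angle between A and B is δ = 0.7933 rad.
With f = 0.5, the slerp weights are sin((1−f)δ)/sin δ = 0.5421 and sin(fδ)/sin δ = 0.5421.
Weighted sum of the unit vectors: (0.5421)·(0.6781,-0.3337,-0.6549) + (0.5421)·(0.1535,0.1317,-0.9793) = (0.4508, -0.1095, -0.8859).
Converting back: φ = atan2(z, √(x²+y²)) = -62.36°, λ = atan2(y, x) = -13.65°.

-62.36°, -13.65°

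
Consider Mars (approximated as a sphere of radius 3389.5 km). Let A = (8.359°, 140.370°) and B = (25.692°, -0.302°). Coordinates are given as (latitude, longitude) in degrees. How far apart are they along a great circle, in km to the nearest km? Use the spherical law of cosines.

7620 km

With latitudes φ₁ = 8.359°, φ₂ = 25.692° and longitude difference Δλ = -140.672°:
cos c = sin φ₁ sin φ₂ + cos φ₁ cos φ₂ cos Δλ = (0.1454)(0.4335) + (0.9894)(0.9011)(-0.7735) = -0.62663,
so c = arccos(-0.62663) = 2.24801 rad.
Distance = R·c = 3389.5 × 2.2480 ≈ 7620 km.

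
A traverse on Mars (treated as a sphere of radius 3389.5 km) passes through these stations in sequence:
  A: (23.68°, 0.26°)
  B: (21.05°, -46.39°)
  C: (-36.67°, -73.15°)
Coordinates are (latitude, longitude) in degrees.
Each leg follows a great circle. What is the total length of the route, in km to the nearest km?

6273 km

Leg A→B: central angle 0.7511 rad, distance 2545.7 km.
Leg B→C: central angle 1.0997 rad, distance 3727.3 km.
Total: 2545.7 + 3727.3 ≈ 6273 km.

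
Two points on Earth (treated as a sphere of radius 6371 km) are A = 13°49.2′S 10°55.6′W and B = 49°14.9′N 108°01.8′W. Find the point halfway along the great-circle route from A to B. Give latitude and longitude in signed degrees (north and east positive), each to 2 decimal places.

25.22°, -46.96°

The central angle between A and B is δ = 1.8331 rad.
With f = 0.5, the slerp weights are sin((1−f)δ)/sin δ = 0.8216 and sin(fδ)/sin δ = 0.8216.
Weighted sum of the unit vectors: (0.8216)·(0.9534,-0.1841,-0.2389) + (0.8216)·(-0.2020,-0.6207,0.7575) = (0.6174, -0.6612, 0.4262).
Converting back: φ = atan2(z, √(x²+y²)) = 25.22°, λ = atan2(y, x) = -46.96°.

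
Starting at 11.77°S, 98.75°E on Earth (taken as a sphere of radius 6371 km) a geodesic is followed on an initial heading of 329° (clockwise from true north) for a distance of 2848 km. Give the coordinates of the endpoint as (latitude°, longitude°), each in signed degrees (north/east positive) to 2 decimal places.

10.30°, 85.67°

Angular distance δ = d/R = 2848/6371 = 0.44703 rad; initial bearing θ = 5.7421 rad.
sin φ₂ = sin φ₁ cos δ + cos φ₁ sin δ cos θ = (-0.2040)(0.9017) + (0.9790)(0.4323)(0.8572) = 0.1788, so φ₂ = 10.30°.
Δλ = atan2(sin θ sin δ cos φ₁, cos δ − sin φ₁ sin φ₂) = atan2(-0.2180, 0.9382) = -13.079°.
λ₂ = 98.750° − 13.079° = 85.67°.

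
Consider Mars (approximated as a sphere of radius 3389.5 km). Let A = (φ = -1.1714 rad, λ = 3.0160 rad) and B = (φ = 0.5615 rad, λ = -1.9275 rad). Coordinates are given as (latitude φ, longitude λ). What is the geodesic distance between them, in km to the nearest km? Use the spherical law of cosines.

6775 km

Let φ₁ = -1.1714 rad, φ₂ = 0.5615 rad, and Δλ = 1.3397 rad.
cos c = sin φ₁ sin φ₂ + cos φ₁ cos φ₂ cos Δλ = (-0.9213)(0.5325) + (0.3889)(0.8465)(0.2291) = -0.41515,
so c = arccos(-0.41515) = 1.99891 rad.
Distance = R·c = 3389.5 × 1.9989 ≈ 6775 km.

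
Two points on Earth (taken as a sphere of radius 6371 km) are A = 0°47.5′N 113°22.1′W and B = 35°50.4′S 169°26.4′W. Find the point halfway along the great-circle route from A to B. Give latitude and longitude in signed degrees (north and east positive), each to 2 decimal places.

-19.66°, -138.22°

The central angle between A and B is δ = 1.1104 rad.
With f = 0.5, the slerp weights are sin((1−f)δ)/sin δ = 0.5884 and sin(fδ)/sin δ = 0.5884.
Weighted sum of the unit vectors: (0.5884)·(-0.3966,-0.9179,0.0138) + (0.5884)·(-0.7969,-0.1486,-0.5855) = (-0.7022, -0.6275, -0.3364).
Converting back: φ = atan2(z, √(x²+y²)) = -19.66°, λ = atan2(y, x) = -138.22°.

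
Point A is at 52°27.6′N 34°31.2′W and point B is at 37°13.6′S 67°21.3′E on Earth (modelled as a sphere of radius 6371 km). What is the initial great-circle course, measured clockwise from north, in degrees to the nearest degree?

With φ₁ = 0.9156, φ₂ = -0.6497, Δλ = 1.7781 rad, the forward-azimuth formula gives
θ = atan2( sin Δλ cos φ₂ , cos φ₁ sin φ₂ − sin φ₁ cos φ₂ cos Δλ ) = atan2(0.7792, -0.2387) = 107.03°.
So the initial bearing is 107°.

107°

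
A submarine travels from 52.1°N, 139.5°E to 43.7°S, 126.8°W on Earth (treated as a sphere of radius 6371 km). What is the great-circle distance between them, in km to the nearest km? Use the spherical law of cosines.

With latitudes φ₁ = 52.100°, φ₂ = -43.700° and longitude difference Δλ = 93.700°:
cos c = sin φ₁ sin φ₂ + cos φ₁ cos φ₂ cos Δλ = (0.7891)(-0.6909) + (0.6143)(0.7230)(-0.0645) = -0.57382,
so c = arccos(-0.57382) = 2.18196 rad.
Distance = R·c = 6371 × 2.1820 ≈ 13901 km.

13901 km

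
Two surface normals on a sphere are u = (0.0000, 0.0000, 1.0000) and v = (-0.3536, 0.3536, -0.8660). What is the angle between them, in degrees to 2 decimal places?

u·v = -0.8660; |u| = 1.0000, |v| = 1.0000.
cos θ = (u·v)/(|u||v|) = -0.8660, so θ = 150.00°.

150.00°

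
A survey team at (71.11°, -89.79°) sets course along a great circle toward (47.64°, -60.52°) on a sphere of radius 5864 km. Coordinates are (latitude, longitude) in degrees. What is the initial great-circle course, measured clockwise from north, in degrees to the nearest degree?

134°

Δλ = 29.270° = 0.5109 rad.
y = sin Δλ · cos φ₂ = (0.4889)(0.6738) = 0.3294
x = cos φ₁ sin φ₂ − sin φ₁ cos φ₂ cos Δλ = (0.3238)(0.7389) − (0.9461)(0.6738)(0.8723) = -0.3169
θ = atan2(y, x) = 133.89°, so the bearing is 134°.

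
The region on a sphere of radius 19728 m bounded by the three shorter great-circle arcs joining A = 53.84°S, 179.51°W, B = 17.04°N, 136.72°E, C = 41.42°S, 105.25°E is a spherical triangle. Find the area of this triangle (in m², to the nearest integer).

Side lengths (central angles): a = 1.1400, b = 0.8673, c = 1.3992 rad; semiperimeter s = 1.7032.
By l'Huilier's theorem, tan(E/4) = √[tan(s/2) tan((s−a)/2) tan((s−b)/2) tan((s−c)/2)], giving spherical excess E = 0.5953 rad.
Area = E·R² = 0.5953 × (19728)² ≈ 231702642 m².

231702642 m²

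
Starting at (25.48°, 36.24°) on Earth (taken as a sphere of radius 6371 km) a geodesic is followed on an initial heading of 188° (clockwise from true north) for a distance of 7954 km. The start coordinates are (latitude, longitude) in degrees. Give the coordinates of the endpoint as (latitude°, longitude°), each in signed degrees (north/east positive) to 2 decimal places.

-45.37°, 25.41°

Angular distance δ = d/R = 7954/6371 = 1.24847 rad; initial bearing θ = 3.2812 rad.
sin φ₂ = sin φ₁ cos δ + cos φ₁ sin δ cos θ = (0.4302)(0.3168) + (0.9027)(0.9485)(-0.9903) = -0.7116, so φ₂ = -45.37°.
Δλ = atan2(sin θ sin δ cos φ₁, cos δ − sin φ₁ sin φ₂) = atan2(-0.1192, 0.6229) = -10.830°.
λ₂ = 36.240° − 10.830° = 25.41°.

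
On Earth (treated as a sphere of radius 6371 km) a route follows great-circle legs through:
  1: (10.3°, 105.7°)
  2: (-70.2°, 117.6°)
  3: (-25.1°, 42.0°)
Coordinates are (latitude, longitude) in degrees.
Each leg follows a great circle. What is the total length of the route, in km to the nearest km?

15849 km

Leg 1→2: central angle 1.4122 rad, distance 8997.4 km.
Leg 2→3: central angle 1.0754 rad, distance 6851.2 km.
Total: 8997.4 + 6851.2 ≈ 15849 km.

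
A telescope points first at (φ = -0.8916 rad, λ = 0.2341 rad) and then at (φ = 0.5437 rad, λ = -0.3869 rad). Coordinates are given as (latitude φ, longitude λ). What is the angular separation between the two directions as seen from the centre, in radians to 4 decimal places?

In radians: φ₁ = -0.8916, φ₂ = 0.5437, Δλ = -35.581° = -0.6210 rad.
Haversine: a = sin²(Δφ/2) + cos φ₁ cos φ₂ sin²(Δλ/2) = 0.4325 + (0.6282)(0.8558)(0.0934) = 0.48264.
Central angle c = 2·arcsin(√a) = 1.53608 rad.
So the angular separation is 1.5361 rad.

1.5361 rad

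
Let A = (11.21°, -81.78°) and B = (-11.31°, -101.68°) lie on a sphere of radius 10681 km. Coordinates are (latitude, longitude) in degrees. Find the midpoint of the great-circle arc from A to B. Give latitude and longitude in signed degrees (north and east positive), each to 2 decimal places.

Central angle δ = 0.5230 rad. Interpolating on the sphere with fraction f = 0.5:
P = [sin((1−f)δ)·A + sin(fδ)·B] / sin δ = 0.5176·A + 0.5176·B in Cartesian coordinates,
giving P = (-0.0302, -0.9995, -0.0009), i.e. latitude -0.05°, longitude -91.73°.

-0.05°, -91.73°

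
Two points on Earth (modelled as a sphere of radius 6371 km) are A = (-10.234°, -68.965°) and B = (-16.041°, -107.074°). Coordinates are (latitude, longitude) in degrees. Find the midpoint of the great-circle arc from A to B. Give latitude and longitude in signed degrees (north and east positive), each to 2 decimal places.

-13.87°, -87.79°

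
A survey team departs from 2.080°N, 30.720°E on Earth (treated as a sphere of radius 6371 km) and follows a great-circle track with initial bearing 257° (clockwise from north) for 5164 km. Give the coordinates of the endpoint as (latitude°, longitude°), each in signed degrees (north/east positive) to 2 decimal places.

Angular distance δ = d/R = 5164/6371 = 0.81055 rad; initial bearing θ = 4.4855 rad.
sin φ₂ = sin φ₁ cos δ + cos φ₁ sin δ cos θ = (0.0363)(0.6891) + (0.9993)(0.7247)(-0.2250) = -0.1379, so φ₂ = -7.93°.
Δλ = atan2(sin θ sin δ cos φ₁, cos δ − sin φ₁ sin φ₂) = atan2(-0.7056, 0.6941) = -45.472°.
λ₂ = 30.720° − 45.472° = -14.75°.

-7.93°, -14.75°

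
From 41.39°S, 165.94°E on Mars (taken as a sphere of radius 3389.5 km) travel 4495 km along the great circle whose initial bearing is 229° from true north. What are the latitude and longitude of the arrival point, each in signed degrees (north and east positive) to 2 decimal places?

Angular distance δ = d/R = 4495/3389.5 = 1.32615 rad; initial bearing θ = 3.9968 rad.
sin φ₂ = sin φ₁ cos δ + cos φ₁ sin δ cos θ = (-0.6612)(0.2422) + (0.7502)(0.9702)(-0.6561) = -0.6377, so φ₂ = -39.62°.
Δλ = atan2(sin θ sin δ cos φ₁, cos δ − sin φ₁ sin φ₂) = atan2(-0.5493, -0.1794) = -108.087°.
λ₂ = 165.940° − 108.087° = 57.85°.

-39.62°, 57.85°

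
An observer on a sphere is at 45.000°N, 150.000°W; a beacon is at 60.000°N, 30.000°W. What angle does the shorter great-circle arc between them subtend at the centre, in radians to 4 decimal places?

In radians: φ₁ = 0.7854, φ₂ = 1.0472, Δλ = 120.000° = 2.0944 rad.
cos c = sin φ₁ sin φ₂ + cos φ₁ cos φ₂ cos Δλ = (0.7071)(0.8660) + (0.7071)(0.5000)(-0.5000) = 0.43560,
so c = arccos(0.43560) = 1.12010 rad.
So the angular separation is 1.1201 rad.

1.1201 rad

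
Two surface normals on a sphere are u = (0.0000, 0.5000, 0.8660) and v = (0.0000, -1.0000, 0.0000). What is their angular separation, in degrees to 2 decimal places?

u·v = -0.5000; |u| = 1.0000, |v| = 1.0000.
cos θ = (u·v)/(|u||v|) = -0.5000, so θ = 120.00°.

120.00°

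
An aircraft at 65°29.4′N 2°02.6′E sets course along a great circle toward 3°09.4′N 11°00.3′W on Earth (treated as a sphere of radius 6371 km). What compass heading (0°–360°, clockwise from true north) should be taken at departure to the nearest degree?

With φ₁ = 1.1430, φ₂ = 0.0551, Δλ = -0.2277 rad, the forward-azimuth formula gives
θ = atan2( sin Δλ cos φ₂ , cos φ₁ sin φ₂ − sin φ₁ cos φ₂ cos Δλ ) = atan2(-0.2254, -0.8622) = -165.35°.
Adding 360° brings this into [0°, 360°): 195°.

195°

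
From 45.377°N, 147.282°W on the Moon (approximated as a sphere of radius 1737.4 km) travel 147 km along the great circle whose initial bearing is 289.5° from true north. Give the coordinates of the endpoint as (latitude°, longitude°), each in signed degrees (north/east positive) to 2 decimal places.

Angular distance δ = d/R = 147/1737.4 = 0.08461 rad; initial bearing θ = 5.0527 rad.
sin φ₂ = sin φ₁ cos δ + cos φ₁ sin δ cos θ = (0.7117)(0.9964) + (0.7024)(0.0845)(0.3338) = 0.7290, so φ₂ = 46.80°.
Δλ = atan2(sin θ sin δ cos φ₁, cos δ − sin φ₁ sin φ₂) = atan2(-0.0560, 0.4776) = -6.683°.
λ₂ = -147.282° − 6.683° = -153.97°.

46.80°, -153.97°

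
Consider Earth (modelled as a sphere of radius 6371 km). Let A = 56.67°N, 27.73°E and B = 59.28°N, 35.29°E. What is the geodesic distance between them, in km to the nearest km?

531 km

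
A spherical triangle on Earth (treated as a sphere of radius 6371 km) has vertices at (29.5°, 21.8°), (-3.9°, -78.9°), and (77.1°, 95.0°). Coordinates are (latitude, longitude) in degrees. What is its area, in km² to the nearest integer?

53077865 km²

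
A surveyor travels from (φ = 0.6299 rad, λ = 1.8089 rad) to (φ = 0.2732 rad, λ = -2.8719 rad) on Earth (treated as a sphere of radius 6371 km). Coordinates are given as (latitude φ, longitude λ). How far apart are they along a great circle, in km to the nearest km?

9149 km

In radians: φ₁ = 0.6299, φ₂ = 0.2732, Δλ = 91.810° = 1.6024 rad.
cos c = sin φ₁ sin φ₂ + cos φ₁ cos φ₂ cos Δλ = (0.5891)(0.2698) + (0.8081)(0.9629)(-0.0316) = 0.13436,
so c = arccos(0.13436) = 1.43603 rad.
Distance = R·c = 6371 × 1.4360 ≈ 9149 km.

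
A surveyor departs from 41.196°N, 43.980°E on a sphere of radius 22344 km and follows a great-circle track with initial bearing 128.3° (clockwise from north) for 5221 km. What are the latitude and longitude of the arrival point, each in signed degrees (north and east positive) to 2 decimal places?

Angular distance δ = d/R = 5221/22344 = 0.23366 rad; initial bearing θ = 2.2393 rad.
sin φ₂ = sin φ₁ cos δ + cos φ₁ sin δ cos θ = (0.6586)(0.9728) + (0.7525)(0.2315)(-0.6198) = 0.5328, so φ₂ = 32.19°.
Δλ = atan2(sin θ sin δ cos φ₁, cos δ − sin φ₁ sin φ₂) = atan2(0.1367, 0.6219) = 12.399°.
λ₂ = 43.980° + 12.399° = 56.38°.

32.19°, 56.38°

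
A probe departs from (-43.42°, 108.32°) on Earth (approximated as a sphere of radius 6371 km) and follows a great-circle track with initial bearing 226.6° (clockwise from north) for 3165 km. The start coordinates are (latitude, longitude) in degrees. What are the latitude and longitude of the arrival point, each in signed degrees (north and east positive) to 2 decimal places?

Angular distance δ = d/R = 3165/6371 = 0.49678 rad; initial bearing θ = 3.9549 rad.
sin φ₂ = sin φ₁ cos δ + cos φ₁ sin δ cos θ = (-0.6873)(0.8791) + (0.7263)(0.4766)(-0.6871) = -0.8421, so φ₂ = -57.36°.
Δλ = atan2(sin θ sin δ cos φ₁, cos δ − sin φ₁ sin φ₂) = atan2(-0.2515, 0.3003) = -39.947°.
λ₂ = 108.320° − 39.947° = 68.37°.

-57.36°, 68.37°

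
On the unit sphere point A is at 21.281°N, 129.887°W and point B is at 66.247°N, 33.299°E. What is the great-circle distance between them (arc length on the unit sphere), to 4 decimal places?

1.5979

With latitudes φ₁ = 21.281°, φ₂ = 66.247° and longitude difference Δλ = 163.186°:
Haversine: a = sin²(Δφ/2) + cos φ₁ cos φ₂ sin²(Δλ/2) = 0.1462 + (0.9318)(0.4028)(0.9786) = 0.51354.
Central angle c = 2·arcsin(√a) = 1.59789 rad.
On the unit sphere the arc length equals the central angle: 1.5979.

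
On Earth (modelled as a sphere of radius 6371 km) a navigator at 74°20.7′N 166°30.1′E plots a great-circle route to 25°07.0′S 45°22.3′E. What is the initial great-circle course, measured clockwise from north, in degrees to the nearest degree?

Δλ = -121.130° = -2.1141 rad.
y = sin Δλ · cos φ₂ = (-0.8560)(0.9054) = -0.7751
x = cos φ₁ sin φ₂ − sin φ₁ cos φ₂ cos Δλ = (0.2698)(-0.4245) − (0.9629)(0.9054)(-0.5170) = 0.3362
θ = atan2(y, x) = -66.55°; adding 360° gives 293°.

293°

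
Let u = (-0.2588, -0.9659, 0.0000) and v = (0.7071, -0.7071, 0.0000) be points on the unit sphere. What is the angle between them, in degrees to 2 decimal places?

u·v = 0.5000; |u| = 1.0000, |v| = 1.0000.
cos θ = (u·v)/(|u||v|) = 0.5000, so θ = 60.00°.

60.00°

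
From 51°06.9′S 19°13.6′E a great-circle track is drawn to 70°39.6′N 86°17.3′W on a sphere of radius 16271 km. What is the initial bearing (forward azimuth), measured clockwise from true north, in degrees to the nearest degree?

Δλ = -105.515° = -1.8416 rad.
y = sin Δλ · cos φ₂ = (-0.9636)(0.3312) = -0.3191
x = cos φ₁ sin φ₂ − sin φ₁ cos φ₂ cos Δλ = (0.6278)(0.9436) − (-0.7784)(0.3312)(-0.2675) = 0.5234
θ = atan2(y, x) = -31.37°; adding 360° gives 329°.

329°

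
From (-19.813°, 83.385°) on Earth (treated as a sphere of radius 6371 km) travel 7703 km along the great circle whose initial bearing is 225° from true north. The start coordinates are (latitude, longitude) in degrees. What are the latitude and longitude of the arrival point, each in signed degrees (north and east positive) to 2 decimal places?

-47.91°, 2.72°

Angular distance δ = d/R = 7703/6371 = 1.20907 rad; initial bearing θ = 3.9270 rad.
sin φ₂ = sin φ₁ cos δ + cos φ₁ sin δ cos θ = (-0.3390)(0.3539) + (0.9408)(0.9353)(-0.7071) = -0.7421, so φ₂ = -47.91°.
Δλ = atan2(sin θ sin δ cos φ₁, cos δ − sin φ₁ sin φ₂) = atan2(-0.6222, 0.1023) = -80.660°.
λ₂ = 83.385° − 80.660° = 2.72°.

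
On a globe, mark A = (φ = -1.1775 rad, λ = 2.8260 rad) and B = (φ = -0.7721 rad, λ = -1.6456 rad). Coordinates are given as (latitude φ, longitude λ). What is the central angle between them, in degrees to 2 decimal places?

In radians: φ₁ = -1.1775, φ₂ = -0.7721, Δλ = 103.796° = 1.8116 rad.
cos c = sin φ₁ sin φ₂ + cos φ₁ cos φ₂ cos Δλ = (-0.9237)(-0.6976) + (0.3832)(0.7164)(-0.2385) = 0.57890,
so c = arccos(0.57890) = 0.95342 rad.
So the angular separation is 54.63°.

54.63°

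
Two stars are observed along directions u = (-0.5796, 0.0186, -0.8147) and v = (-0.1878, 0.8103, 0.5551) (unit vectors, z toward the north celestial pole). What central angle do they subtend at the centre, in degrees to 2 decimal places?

u·v = -0.3283; |u| = 1.0000, |v| = 1.0000.
cos θ = (u·v)/(|u||v|) = -0.3283, so θ = 109.17°.

109.17°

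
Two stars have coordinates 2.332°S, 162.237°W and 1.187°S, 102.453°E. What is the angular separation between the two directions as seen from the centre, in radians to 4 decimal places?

1.6625 rad

With latitudes φ₁ = -2.332°, φ₂ = -1.187° and longitude difference Δλ = -95.310°:
Haversine: a = sin²(Δφ/2) + cos φ₁ cos φ₂ sin²(Δλ/2) = 0.0001 + (0.9992)(0.9998)(0.5463) = 0.54580.
Central angle c = 2·arcsin(√a) = 1.66253 rad.
So the angular separation is 1.6625 rad.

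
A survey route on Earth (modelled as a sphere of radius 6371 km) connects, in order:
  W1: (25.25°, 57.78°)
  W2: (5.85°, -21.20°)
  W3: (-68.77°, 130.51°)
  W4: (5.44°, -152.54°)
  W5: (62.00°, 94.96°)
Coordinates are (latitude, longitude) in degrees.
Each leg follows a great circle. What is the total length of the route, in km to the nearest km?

42005 km

Leg W1→W2: central angle 1.3536 rad, distance 8624.0 km.
Leg W2→W3: central angle 1.9957 rad, distance 12714.4 km.
Leg W3→W4: central angle 1.5778 rad, distance 10052.0 km.
Leg W4→W5: central angle 1.6661 rad, distance 10614.6 km.
Total: 8624.0 + 12714.4 + 10052.0 + 10614.6 ≈ 42005 km.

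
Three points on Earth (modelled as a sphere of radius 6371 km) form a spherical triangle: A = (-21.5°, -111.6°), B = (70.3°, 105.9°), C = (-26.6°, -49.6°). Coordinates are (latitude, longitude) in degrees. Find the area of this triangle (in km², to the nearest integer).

91653866 km²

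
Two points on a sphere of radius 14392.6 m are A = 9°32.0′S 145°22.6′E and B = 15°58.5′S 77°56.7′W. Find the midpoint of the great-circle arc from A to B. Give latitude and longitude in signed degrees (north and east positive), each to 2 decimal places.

-31.51°, -148.12°

The central angle between A and B is δ = 2.2707 rad.
With f = 0.5, the slerp weights are sin((1−f)δ)/sin δ = 1.1854 and sin(fδ)/sin δ = 1.1854.
Weighted sum of the unit vectors: (1.1854)·(-0.8115,0.5603,-0.1656) + (1.1854)·(0.2008,-0.9402,-0.2752) = (-0.7240, -0.4503, -0.5226).
Converting back: φ = atan2(z, √(x²+y²)) = -31.51°, λ = atan2(y, x) = -148.12°.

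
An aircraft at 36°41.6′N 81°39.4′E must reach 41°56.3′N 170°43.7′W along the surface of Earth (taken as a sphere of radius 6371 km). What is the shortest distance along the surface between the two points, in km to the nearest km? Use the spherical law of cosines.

Let φ₁ = 0.6404 rad, φ₂ = 0.7320 rad, and Δλ = 1.8782 rad.
cos c = sin φ₁ sin φ₂ + cos φ₁ cos φ₂ cos Δλ = (0.5975)(0.6683) + (0.8018)(0.7439)(-0.3026) = 0.21885,
so c = arccos(0.21885) = 1.35016 rad.
Distance = R·c = 6371 × 1.3502 ≈ 8602 km.

8602 km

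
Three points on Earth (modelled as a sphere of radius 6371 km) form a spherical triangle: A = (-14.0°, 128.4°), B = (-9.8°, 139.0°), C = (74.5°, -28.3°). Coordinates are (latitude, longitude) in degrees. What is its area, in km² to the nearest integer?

Side lengths (central angles): a = 2.0053, b = 2.0615, c = 0.1953 rad; semiperimeter s = 2.1310.
By l'Huilier's theorem, tan(E/4) = √[tan(s/2) tan((s−a)/2) tan((s−b)/2) tan((s−c)/2)], giving spherical excess E = 0.3027 rad.
Area = E·R² = 0.3027 × (6371)² ≈ 12284549 km².

12284549 km²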